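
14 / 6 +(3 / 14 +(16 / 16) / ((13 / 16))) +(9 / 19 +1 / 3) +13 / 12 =39205 / 6916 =5.67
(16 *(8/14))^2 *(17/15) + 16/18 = 210856/2205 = 95.63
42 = 42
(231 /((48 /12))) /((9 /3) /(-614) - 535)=-6447 /59726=-0.11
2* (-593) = -1186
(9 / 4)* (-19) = -171 / 4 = -42.75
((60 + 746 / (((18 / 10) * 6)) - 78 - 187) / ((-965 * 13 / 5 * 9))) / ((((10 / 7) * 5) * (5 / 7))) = 17983 / 15242175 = 0.00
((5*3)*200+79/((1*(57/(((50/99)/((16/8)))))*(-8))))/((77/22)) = 135430025/158004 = 857.13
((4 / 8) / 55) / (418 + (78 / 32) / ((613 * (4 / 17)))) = 19616 / 901980145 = 0.00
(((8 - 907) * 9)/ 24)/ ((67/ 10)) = -13485/ 268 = -50.32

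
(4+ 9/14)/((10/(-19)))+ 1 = -7.82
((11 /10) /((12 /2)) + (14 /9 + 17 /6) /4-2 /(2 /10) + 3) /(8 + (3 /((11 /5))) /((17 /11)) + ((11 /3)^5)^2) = -229654683 /17637805384640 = -0.00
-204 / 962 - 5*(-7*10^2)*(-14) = -23569102 / 481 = -49000.21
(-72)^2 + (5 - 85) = 5104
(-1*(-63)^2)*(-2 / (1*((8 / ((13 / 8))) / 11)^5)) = 237334725394767 / 536870912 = 442070.38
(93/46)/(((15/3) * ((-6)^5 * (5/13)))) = -403/2980800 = -0.00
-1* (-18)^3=5832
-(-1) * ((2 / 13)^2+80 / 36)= 3416 / 1521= 2.25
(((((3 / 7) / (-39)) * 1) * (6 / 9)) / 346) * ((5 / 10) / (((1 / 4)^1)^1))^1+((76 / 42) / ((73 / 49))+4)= 17978360 / 3447717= 5.21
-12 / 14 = -6 / 7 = -0.86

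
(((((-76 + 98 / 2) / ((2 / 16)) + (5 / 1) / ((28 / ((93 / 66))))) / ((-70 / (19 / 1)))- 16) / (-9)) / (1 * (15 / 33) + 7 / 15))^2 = 374217263289 / 14201012224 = 26.35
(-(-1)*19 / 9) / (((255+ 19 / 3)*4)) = 19 / 9408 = 0.00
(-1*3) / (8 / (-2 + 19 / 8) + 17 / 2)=-18 / 179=-0.10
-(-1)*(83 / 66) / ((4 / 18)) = 249 / 44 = 5.66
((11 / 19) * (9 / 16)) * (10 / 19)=495 / 2888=0.17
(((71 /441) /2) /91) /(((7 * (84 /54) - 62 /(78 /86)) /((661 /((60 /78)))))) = -610103 /46126640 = -0.01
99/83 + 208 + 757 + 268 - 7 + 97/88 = 8971467/7304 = 1228.30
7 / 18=0.39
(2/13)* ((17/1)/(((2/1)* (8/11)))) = 187/104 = 1.80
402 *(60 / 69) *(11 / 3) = 29480 / 23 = 1281.74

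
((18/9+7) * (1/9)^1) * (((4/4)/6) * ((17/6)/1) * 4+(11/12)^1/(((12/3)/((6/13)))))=1867/936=1.99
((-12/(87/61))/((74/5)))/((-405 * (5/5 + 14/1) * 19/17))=2074/24770205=0.00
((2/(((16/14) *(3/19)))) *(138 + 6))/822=266/137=1.94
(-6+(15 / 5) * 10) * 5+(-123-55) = -58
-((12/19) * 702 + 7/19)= -8431/19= -443.74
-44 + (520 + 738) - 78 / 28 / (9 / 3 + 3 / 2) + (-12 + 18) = 25607 / 21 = 1219.38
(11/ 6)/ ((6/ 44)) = 121/ 9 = 13.44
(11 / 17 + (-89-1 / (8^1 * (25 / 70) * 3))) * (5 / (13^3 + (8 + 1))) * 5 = -451195 / 450024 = -1.00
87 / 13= 6.69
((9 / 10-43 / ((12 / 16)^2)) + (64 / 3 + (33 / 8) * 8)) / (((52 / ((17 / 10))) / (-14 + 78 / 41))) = 1006043 / 119925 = 8.39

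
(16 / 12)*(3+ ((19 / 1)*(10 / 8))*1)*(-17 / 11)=-1819 / 33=-55.12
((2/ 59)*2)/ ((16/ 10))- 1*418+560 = 16761/ 118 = 142.04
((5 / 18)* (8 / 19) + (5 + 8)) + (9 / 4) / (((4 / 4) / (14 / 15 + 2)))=16858 / 855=19.72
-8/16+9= 17/2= 8.50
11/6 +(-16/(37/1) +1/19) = 6131/4218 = 1.45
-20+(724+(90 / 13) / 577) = 5280794 / 7501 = 704.01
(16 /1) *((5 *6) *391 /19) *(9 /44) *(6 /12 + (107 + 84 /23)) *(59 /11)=2769303060 /2299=1204568.53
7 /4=1.75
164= 164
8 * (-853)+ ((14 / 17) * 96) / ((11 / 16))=-1254584 / 187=-6709.01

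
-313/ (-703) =313/ 703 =0.45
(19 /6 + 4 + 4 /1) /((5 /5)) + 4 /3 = 12.50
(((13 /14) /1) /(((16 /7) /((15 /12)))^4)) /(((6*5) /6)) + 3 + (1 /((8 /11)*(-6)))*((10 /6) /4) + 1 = 1184140087 /301989888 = 3.92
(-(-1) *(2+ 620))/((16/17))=5287/8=660.88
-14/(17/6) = -84/17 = -4.94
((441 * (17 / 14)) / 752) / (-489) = -357 / 245152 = -0.00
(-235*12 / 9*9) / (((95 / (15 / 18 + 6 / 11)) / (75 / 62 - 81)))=21158319 / 6479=3265.68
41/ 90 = 0.46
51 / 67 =0.76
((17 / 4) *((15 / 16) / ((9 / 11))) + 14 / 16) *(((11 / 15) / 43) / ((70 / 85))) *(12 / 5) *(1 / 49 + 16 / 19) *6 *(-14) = -165627583 / 8006600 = -20.69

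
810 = 810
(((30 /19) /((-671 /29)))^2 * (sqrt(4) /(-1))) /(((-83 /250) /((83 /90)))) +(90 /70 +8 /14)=2142416013 /1137759007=1.88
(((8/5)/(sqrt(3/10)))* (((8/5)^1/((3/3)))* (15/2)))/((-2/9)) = -144* sqrt(30)/5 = -157.74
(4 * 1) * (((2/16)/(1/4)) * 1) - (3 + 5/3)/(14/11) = -5/3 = -1.67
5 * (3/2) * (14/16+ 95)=11505/16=719.06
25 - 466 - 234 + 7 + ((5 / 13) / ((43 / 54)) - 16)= -382086 / 559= -683.52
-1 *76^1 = -76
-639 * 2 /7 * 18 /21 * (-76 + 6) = 76680 /7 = 10954.29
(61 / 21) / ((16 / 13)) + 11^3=448009 / 336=1333.36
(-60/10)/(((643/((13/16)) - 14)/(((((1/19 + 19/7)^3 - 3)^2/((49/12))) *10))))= -8564248537840199880/1370424846690643093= -6.25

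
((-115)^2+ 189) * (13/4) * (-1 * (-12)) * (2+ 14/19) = 1431768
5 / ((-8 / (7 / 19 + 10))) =-6.48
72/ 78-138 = -1782/ 13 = -137.08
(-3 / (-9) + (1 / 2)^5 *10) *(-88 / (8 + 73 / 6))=-31 / 11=-2.82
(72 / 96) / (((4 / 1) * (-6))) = -1 / 32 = -0.03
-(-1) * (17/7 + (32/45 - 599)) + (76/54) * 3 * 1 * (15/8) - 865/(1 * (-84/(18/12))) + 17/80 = -82409/144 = -572.28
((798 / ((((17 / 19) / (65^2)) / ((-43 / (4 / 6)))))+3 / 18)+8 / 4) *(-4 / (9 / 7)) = 347074097006 / 459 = 756152716.79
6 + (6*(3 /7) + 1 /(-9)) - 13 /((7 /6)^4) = 31187 /21609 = 1.44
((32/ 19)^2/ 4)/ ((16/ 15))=240/ 361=0.66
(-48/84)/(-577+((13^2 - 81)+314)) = 4/1225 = 0.00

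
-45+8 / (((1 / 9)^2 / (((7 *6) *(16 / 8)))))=54387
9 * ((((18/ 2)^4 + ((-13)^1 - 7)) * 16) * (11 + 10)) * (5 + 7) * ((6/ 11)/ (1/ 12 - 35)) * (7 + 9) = -273438498816/ 4609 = -59327077.20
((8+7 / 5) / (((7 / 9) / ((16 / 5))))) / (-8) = -846 / 175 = -4.83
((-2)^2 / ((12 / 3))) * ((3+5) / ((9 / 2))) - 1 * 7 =-47 / 9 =-5.22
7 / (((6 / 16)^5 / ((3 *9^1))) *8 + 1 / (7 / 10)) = 4.89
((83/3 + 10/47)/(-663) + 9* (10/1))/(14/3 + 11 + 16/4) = 8409539/1838499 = 4.57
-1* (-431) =431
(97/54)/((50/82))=3977/1350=2.95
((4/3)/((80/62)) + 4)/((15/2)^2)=302/3375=0.09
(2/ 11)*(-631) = -114.73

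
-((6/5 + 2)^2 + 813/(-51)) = 2423/425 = 5.70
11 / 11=1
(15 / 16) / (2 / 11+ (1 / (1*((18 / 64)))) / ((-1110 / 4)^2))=457417125 / 88733728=5.15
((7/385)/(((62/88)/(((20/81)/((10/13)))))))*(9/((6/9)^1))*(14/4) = 182/465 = 0.39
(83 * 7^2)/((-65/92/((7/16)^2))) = -4583509/4160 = -1101.81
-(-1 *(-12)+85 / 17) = -17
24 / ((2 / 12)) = 144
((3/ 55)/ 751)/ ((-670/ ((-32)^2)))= -1536/ 13837175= -0.00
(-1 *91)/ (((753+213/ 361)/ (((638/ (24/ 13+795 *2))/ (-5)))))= 0.01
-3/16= -0.19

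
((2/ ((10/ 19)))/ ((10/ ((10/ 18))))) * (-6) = -19/ 15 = -1.27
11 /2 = 5.50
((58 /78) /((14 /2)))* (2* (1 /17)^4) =58 /22801233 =0.00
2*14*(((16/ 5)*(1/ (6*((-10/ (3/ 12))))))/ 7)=-4/ 75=-0.05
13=13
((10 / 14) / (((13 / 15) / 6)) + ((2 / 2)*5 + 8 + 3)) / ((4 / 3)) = 2859 / 182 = 15.71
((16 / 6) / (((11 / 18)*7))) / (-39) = -16 / 1001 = -0.02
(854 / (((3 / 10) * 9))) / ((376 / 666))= 78995 / 141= 560.25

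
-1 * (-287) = 287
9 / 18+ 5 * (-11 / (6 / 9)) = -82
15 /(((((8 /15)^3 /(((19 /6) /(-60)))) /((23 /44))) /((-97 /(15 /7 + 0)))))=22254225 /180224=123.48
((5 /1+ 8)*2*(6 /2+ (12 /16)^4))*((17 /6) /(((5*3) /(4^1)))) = 62543 /960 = 65.15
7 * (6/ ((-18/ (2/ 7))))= -2/ 3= -0.67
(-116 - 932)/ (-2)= 524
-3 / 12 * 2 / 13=-1 / 26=-0.04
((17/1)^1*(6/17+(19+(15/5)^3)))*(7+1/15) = 5568.53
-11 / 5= -2.20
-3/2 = -1.50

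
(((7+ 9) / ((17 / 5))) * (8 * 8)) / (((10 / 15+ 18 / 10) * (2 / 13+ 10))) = 83200 / 6919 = 12.02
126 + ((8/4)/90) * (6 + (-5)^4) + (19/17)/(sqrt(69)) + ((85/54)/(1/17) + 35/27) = 19 * sqrt(69)/1173 + 15127/90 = 168.21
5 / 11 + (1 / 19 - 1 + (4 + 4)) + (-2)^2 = 2405 / 209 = 11.51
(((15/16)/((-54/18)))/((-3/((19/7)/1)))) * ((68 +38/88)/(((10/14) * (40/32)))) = 57209/2640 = 21.67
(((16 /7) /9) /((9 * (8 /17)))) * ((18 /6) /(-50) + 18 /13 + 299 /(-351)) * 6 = 0.17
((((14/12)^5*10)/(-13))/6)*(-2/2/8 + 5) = -84035/62208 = -1.35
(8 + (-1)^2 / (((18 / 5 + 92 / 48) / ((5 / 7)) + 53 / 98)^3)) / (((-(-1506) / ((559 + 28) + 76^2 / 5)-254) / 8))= -124968540573901386856 / 494171547299372101571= -0.25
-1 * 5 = -5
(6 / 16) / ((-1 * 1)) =-3 / 8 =-0.38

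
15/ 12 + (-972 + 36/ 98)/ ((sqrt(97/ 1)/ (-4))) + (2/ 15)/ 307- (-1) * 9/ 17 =557341/ 313140 + 190440 * sqrt(97)/ 4753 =396.40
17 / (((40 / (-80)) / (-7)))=238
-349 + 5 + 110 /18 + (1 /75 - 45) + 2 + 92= -64997 /225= -288.88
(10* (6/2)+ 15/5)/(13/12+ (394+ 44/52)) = 468/5615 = 0.08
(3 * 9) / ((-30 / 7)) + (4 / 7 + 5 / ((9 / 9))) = -51 / 70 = -0.73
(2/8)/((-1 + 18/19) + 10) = 19/756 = 0.03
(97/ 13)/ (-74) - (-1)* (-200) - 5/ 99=-19062013/ 95238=-200.15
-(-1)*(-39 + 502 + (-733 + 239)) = -31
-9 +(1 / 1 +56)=48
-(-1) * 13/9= 1.44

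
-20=-20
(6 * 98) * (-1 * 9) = -5292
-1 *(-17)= 17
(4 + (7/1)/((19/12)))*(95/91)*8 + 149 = 19959/91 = 219.33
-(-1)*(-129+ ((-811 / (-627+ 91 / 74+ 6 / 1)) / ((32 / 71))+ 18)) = -108.10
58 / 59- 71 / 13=-3435 / 767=-4.48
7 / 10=0.70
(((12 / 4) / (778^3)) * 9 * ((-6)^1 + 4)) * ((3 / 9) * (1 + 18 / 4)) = -99 / 470910952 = -0.00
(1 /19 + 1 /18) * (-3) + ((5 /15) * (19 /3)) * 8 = 5665 /342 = 16.56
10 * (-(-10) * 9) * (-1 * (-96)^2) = -8294400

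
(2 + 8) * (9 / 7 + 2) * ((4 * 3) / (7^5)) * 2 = 5520 / 117649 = 0.05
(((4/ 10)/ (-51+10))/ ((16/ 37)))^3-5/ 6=-11027511959/ 13232832000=-0.83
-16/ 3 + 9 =11/ 3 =3.67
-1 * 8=-8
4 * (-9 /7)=-36 /7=-5.14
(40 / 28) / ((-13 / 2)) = -20 / 91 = -0.22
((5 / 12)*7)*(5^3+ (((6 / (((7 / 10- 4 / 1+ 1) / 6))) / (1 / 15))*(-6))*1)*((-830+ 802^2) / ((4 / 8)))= 396545499875 / 69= 5747036230.07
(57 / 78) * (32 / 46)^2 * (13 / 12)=608 / 1587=0.38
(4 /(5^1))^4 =256 /625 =0.41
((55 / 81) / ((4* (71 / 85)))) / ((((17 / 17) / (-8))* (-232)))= 4675 / 667116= 0.01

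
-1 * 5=-5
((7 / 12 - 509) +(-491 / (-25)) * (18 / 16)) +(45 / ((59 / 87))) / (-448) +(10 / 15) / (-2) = -486.80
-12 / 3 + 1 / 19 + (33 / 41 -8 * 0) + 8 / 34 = -38500 / 13243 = -2.91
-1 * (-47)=47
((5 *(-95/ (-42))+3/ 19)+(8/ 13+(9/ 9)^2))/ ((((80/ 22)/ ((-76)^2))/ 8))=226925512/ 1365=166245.80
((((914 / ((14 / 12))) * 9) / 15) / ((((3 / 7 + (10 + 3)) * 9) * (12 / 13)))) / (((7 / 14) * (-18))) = -5941 / 12690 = -0.47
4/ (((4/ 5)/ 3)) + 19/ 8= 139/ 8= 17.38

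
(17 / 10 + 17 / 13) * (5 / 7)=391 / 182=2.15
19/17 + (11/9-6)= -560/153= -3.66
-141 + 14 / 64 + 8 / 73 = -328609 / 2336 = -140.67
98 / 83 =1.18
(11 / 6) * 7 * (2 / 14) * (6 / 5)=11 / 5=2.20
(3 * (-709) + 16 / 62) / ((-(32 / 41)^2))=110826649 / 31744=3491.26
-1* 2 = -2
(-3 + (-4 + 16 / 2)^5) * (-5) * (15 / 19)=-76575 / 19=-4030.26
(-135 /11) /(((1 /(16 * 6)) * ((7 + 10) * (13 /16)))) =-207360 /2431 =-85.30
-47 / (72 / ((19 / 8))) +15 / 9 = 67 / 576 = 0.12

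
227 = 227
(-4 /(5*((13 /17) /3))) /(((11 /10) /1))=-408 /143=-2.85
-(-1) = 1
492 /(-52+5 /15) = -1476 /155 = -9.52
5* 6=30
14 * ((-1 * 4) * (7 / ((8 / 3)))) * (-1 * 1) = 147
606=606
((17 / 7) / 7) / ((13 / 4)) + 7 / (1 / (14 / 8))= 31485 / 2548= 12.36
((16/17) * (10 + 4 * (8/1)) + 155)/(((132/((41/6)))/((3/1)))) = 135587/4488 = 30.21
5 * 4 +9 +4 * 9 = 65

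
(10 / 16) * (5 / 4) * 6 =75 / 16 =4.69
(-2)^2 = 4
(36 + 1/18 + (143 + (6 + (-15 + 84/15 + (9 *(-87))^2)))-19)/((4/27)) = 165576327/40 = 4139408.18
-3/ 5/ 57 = -1/ 95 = -0.01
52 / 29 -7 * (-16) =3300 / 29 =113.79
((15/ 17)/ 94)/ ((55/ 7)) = 21/ 17578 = 0.00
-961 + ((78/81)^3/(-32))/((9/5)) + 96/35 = -23765717407/24800580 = -958.27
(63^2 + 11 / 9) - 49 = 3921.22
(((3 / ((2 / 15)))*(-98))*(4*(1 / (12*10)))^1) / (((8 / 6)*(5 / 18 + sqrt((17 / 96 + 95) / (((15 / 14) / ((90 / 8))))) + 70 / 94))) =645438780 / 11432148311 - 78907689*sqrt(63959) / 11432148311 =-1.69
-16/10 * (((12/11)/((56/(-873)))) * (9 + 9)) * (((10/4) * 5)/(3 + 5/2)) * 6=5657040/847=6678.91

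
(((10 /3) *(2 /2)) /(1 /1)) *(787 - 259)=1760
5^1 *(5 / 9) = 25 / 9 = 2.78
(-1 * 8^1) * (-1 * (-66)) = -528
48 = 48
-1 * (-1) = 1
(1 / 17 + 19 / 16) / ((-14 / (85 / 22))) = -1695 / 4928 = -0.34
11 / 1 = 11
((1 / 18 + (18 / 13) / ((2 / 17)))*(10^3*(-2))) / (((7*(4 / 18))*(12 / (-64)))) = 81084.25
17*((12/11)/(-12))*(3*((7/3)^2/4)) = -833/132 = -6.31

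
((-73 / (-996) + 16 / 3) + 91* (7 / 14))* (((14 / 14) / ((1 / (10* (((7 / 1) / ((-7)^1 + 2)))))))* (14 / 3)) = -3325.90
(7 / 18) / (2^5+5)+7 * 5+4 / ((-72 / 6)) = 23095 / 666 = 34.68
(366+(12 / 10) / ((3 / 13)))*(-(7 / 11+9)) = -196736 / 55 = -3577.02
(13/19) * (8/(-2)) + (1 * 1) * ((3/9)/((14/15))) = -633/266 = -2.38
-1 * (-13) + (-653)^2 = 426422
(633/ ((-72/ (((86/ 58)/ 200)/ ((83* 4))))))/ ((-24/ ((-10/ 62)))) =-9073/ 6876702720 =-0.00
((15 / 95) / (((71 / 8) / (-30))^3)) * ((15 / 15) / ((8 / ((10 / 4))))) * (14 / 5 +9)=-152928000 / 6800309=-22.49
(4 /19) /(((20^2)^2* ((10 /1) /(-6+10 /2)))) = -1 /7600000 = -0.00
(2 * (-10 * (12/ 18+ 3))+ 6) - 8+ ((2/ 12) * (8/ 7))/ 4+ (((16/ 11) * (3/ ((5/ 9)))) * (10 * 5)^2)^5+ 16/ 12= 9873884676095999999749887797/ 3382071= 2919478827054783888259.56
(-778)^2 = 605284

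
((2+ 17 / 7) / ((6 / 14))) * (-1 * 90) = -930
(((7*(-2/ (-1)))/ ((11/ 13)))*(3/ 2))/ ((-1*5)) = -273/ 55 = -4.96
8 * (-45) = -360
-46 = -46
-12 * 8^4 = -49152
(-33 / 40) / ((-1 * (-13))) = -33 / 520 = -0.06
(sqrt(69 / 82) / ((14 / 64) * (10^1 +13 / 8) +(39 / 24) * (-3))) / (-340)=32 * sqrt(5658) / 2080545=0.00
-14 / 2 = -7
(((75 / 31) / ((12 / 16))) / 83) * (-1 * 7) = -700 / 2573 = -0.27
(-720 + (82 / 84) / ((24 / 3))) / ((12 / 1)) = -241879 / 4032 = -59.99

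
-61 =-61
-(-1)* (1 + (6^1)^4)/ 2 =1297/ 2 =648.50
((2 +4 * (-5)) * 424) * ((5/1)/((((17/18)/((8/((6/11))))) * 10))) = -1007424/17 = -59260.24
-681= -681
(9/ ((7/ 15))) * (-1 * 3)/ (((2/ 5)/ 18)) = -18225/ 7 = -2603.57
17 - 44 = -27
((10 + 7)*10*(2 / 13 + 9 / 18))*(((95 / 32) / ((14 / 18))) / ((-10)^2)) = 4.24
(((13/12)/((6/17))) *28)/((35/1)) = 221/90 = 2.46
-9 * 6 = -54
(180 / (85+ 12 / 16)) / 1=720 / 343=2.10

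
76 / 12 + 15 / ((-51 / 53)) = -472 / 51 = -9.25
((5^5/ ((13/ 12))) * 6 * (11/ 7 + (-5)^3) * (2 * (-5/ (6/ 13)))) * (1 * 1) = 324000000/ 7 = 46285714.29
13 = 13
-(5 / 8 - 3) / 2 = 19 / 16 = 1.19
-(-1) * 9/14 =9/14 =0.64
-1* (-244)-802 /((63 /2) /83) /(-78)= 666074 /2457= 271.09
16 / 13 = 1.23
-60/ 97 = -0.62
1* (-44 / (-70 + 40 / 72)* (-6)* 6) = -14256 / 625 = -22.81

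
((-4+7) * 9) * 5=135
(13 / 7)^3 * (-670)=-1471990 / 343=-4291.52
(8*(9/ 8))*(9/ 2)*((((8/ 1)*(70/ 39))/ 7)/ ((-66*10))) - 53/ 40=-8299/ 5720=-1.45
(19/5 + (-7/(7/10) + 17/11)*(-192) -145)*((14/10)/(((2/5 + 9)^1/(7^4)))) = 1370005798/2585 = 529982.90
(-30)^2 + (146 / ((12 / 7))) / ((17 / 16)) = 49988 / 51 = 980.16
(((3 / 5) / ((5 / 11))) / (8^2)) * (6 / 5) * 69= 6831 / 4000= 1.71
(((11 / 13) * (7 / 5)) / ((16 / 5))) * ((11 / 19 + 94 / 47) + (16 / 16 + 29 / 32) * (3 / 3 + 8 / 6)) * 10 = 4934545 / 189696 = 26.01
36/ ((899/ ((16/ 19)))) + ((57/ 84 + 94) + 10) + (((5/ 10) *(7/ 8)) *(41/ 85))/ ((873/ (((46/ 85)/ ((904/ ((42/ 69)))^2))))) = 2968628078245883087521/ 28350330129747561600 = 104.71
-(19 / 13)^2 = -361 / 169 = -2.14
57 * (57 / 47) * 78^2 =19766916 / 47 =420572.68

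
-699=-699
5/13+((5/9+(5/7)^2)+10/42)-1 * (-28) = 170204/5733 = 29.69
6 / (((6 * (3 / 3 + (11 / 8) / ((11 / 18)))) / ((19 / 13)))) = 76 / 169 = 0.45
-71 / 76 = -0.93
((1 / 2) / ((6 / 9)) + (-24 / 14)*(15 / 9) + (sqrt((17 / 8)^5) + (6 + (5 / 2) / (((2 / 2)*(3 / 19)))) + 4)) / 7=289*sqrt(34) / 1792 + 1993 / 588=4.33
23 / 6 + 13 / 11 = 331 / 66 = 5.02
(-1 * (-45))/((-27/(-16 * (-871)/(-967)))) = 69680/2901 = 24.02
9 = 9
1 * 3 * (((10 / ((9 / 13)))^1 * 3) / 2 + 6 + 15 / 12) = 347 / 4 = 86.75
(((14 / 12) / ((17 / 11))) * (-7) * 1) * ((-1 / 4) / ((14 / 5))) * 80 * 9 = 339.71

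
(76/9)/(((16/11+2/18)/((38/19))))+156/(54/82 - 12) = -92/31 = -2.97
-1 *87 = -87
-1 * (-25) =25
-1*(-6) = 6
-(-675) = 675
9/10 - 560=-5591/10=-559.10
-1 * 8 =-8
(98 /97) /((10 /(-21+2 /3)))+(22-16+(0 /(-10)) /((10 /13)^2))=3.95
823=823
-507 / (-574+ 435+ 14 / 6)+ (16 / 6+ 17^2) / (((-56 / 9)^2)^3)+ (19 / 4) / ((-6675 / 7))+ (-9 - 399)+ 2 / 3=-162226004952660297 / 401924050124800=-403.62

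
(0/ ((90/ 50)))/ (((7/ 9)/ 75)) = 0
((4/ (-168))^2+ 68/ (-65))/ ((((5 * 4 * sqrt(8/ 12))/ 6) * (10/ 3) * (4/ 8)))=-119887 * sqrt(6)/ 1274000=-0.23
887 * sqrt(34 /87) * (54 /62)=7983 * sqrt(2958) /899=482.95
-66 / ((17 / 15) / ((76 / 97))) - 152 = -325888 / 1649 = -197.63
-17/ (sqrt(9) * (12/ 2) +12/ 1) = -17/ 30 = -0.57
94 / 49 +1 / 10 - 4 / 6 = 1987 / 1470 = 1.35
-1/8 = -0.12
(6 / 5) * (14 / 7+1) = 18 / 5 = 3.60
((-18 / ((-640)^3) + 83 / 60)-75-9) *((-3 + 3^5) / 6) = -32486195173 / 9830400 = -3304.67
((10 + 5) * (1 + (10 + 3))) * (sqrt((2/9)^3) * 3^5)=3780 * sqrt(2)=5345.73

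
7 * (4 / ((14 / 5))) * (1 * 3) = 30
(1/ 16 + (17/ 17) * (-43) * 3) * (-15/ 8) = 241.76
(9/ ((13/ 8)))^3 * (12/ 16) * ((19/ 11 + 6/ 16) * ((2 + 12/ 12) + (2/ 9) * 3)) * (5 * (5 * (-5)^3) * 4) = -26973000000/ 2197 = -12277196.18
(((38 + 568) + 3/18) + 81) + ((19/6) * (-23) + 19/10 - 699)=-2483/30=-82.77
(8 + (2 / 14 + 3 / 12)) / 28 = 235 / 784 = 0.30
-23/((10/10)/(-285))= 6555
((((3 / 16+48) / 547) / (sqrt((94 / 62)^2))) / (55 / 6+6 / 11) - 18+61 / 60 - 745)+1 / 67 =-761.96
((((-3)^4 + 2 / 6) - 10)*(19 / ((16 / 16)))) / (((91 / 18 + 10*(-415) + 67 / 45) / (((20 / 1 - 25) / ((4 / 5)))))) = 762375 / 372911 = 2.04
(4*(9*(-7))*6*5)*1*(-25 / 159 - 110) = 44137800 / 53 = 832788.68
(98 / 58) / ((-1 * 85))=-49 / 2465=-0.02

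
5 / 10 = 1 / 2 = 0.50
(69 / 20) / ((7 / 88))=43.37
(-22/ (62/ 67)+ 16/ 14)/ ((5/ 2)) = -9822/ 1085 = -9.05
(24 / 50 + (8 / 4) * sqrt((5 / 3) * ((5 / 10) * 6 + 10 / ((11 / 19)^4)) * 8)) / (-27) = -4 * sqrt(40413990) / 9801 - 4 / 225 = -2.61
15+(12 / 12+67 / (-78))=15.14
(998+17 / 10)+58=10577 / 10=1057.70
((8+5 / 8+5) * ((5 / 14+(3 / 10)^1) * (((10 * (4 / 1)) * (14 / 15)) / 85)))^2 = 25140196 / 1625625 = 15.46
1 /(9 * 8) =1 /72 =0.01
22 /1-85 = -63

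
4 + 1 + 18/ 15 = 31/ 5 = 6.20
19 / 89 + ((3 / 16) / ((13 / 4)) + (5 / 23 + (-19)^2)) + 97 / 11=433586247 / 1170884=370.31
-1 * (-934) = 934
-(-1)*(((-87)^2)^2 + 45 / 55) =630187380 / 11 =57289761.82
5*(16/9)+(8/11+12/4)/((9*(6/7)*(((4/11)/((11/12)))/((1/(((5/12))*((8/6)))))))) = 1773/160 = 11.08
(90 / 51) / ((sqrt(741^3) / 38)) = 20 *sqrt(741) / 163761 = 0.00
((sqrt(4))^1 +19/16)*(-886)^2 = 10008699/4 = 2502174.75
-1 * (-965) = 965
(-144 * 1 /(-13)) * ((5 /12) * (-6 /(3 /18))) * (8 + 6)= -30240 /13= -2326.15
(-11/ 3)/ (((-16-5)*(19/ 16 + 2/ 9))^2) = -8448/ 2019241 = -0.00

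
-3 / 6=-1 / 2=-0.50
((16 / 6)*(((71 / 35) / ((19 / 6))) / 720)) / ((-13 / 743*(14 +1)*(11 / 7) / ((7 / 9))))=-369271 / 82528875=-0.00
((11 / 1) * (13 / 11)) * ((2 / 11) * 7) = 182 / 11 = 16.55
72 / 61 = 1.18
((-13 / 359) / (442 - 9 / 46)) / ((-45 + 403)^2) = -299 / 467539516474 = -0.00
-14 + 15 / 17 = -223 / 17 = -13.12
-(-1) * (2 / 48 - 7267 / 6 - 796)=-16057 / 8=-2007.12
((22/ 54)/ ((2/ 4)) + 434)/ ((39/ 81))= 11740/ 13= 903.08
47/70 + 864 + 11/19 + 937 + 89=2515363/1330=1891.25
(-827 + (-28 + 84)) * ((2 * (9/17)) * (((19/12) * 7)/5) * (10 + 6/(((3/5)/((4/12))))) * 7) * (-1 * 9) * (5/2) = 64602090/17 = 3800122.94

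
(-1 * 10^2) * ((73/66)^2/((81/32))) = -4263200/88209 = -48.33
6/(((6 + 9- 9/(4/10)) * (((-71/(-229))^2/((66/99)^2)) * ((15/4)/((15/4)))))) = -839056/226845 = -3.70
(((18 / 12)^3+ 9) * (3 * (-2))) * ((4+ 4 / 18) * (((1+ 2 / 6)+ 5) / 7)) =-3971 / 14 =-283.64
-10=-10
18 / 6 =3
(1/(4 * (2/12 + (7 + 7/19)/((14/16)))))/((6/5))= 95/3916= 0.02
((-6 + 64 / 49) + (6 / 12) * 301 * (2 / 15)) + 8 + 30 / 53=932537 / 38955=23.94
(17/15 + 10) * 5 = 167/3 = 55.67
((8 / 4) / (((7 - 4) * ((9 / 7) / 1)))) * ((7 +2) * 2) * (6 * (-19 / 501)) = -1064 / 501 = -2.12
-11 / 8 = -1.38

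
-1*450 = -450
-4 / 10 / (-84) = 1 / 210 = 0.00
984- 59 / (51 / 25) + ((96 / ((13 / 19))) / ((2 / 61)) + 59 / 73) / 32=1686351965 / 1548768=1088.83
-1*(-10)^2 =-100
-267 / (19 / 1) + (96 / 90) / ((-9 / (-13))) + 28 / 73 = -2270969 / 187245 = -12.13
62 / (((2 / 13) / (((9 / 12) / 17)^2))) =3627 / 4624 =0.78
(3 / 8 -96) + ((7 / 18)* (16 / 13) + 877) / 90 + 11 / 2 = -677081 / 8424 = -80.38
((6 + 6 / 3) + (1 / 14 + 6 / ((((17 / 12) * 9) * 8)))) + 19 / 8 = 10.51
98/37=2.65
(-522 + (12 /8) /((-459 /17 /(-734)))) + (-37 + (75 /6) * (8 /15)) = -4604 /9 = -511.56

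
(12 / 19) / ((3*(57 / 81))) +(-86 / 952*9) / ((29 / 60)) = -1722897 / 1245811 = -1.38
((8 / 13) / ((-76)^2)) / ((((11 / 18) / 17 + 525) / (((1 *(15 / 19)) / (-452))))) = -2295 / 6475198042924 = -0.00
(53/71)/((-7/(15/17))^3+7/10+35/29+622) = 10374750/1731729263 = 0.01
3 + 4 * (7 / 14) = 5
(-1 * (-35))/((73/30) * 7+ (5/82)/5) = 21525/10483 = 2.05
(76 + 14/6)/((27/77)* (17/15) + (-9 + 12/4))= -90475/6471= -13.98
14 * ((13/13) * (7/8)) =49/4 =12.25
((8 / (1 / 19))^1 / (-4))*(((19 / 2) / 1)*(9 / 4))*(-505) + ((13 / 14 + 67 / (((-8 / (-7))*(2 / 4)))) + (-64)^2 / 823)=2363792485 / 5761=410309.41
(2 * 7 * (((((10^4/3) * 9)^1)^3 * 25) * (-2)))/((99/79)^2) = -4368700000000000000/363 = -12034986225895316.80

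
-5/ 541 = -0.01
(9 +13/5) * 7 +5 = 431/5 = 86.20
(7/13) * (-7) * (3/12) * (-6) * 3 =441/26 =16.96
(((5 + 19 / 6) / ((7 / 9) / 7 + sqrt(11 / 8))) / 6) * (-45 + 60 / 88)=47775 / 9713 - 429975 * sqrt(22) / 38852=-46.99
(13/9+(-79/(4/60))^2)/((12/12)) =12638038/9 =1404226.44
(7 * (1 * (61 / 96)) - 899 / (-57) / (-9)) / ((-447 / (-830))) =18363335 / 3668976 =5.01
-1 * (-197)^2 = -38809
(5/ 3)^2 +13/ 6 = 89/ 18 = 4.94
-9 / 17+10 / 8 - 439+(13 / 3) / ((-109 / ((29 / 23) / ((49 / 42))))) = -523064119 / 1193332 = -438.32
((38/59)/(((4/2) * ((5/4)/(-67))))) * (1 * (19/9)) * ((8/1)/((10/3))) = -87.46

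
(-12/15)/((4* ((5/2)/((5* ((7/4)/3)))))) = -7/30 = -0.23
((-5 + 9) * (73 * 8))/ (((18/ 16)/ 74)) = 1382912/ 9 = 153656.89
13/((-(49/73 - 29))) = 949/2068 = 0.46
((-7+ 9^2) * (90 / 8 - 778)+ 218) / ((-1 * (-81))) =-37681 / 54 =-697.80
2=2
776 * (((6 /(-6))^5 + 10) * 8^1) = 55872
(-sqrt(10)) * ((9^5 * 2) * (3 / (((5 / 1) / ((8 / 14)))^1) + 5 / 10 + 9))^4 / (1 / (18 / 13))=-7994366450215580551130538.00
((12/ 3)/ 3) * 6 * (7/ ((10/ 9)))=252/ 5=50.40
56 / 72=7 / 9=0.78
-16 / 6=-8 / 3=-2.67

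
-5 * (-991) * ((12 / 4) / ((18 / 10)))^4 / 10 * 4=1238750 / 81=15293.21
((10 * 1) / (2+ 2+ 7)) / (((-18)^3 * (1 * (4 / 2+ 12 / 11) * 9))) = -5 / 892296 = -0.00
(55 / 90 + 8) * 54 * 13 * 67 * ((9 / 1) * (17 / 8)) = 61967295 / 8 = 7745911.88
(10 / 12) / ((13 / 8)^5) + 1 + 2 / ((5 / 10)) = 5651315 / 1113879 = 5.07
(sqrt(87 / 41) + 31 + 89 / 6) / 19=sqrt(3567) / 779 + 275 / 114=2.49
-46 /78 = -23 /39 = -0.59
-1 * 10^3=-1000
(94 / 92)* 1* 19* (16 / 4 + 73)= 1494.80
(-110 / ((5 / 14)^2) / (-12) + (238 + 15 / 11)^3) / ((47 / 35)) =1916655908111 / 187671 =10212850.72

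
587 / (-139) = -587 / 139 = -4.22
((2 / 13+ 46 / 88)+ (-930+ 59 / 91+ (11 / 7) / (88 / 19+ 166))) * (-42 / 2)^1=18082472823 / 927212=19501.98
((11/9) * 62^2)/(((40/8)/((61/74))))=1289662/1665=774.57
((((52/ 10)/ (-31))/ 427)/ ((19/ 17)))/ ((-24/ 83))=18343/ 15090180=0.00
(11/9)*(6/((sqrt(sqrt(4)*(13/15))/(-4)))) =-44*sqrt(390)/39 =-22.28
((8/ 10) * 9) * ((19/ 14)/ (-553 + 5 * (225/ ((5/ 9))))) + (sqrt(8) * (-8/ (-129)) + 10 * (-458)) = -117980629/ 25760 + 16 * sqrt(2)/ 129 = -4579.82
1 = 1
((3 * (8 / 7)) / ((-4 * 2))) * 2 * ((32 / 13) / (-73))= 192 / 6643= 0.03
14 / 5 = 2.80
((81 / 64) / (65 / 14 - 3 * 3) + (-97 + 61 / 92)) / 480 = -867637 / 4310016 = -0.20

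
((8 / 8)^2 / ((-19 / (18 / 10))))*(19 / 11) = -9 / 55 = -0.16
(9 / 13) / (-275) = -9 / 3575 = -0.00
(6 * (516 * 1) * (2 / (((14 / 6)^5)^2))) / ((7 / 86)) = 31444301088 / 1977326743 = 15.90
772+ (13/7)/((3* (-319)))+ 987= 11783528/6699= 1759.00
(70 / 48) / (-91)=-5 / 312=-0.02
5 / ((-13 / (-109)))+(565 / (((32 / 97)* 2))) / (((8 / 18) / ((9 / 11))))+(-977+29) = 24540001 / 36608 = 670.35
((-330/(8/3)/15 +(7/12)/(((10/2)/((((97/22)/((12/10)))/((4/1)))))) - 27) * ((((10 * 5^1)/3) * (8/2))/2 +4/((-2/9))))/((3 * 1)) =-5121295/28512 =-179.62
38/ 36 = 19/ 18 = 1.06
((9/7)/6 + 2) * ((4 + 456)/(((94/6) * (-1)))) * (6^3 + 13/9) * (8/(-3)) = 111627280/2961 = 37699.18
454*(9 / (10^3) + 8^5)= 7438338043 / 500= 14876676.09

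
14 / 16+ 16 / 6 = 85 / 24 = 3.54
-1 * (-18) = 18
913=913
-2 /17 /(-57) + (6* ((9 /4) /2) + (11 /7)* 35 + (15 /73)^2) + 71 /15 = 6870707723 /103276020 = 66.53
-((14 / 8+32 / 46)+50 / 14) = -3875 / 644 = -6.02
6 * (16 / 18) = 16 / 3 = 5.33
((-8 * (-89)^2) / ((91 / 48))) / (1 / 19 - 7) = 4815968 / 1001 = 4811.16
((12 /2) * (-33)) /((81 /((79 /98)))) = -869 /441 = -1.97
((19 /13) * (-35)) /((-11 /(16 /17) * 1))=10640 /2431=4.38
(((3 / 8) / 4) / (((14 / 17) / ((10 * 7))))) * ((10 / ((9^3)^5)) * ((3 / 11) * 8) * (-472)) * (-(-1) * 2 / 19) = -200600 / 4781249623086849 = -0.00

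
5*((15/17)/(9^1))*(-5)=-125/51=-2.45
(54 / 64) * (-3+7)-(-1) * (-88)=-677 / 8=-84.62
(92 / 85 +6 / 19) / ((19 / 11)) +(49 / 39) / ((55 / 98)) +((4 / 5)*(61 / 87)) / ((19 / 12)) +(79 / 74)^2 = 9495166835381 / 2090474417460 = 4.54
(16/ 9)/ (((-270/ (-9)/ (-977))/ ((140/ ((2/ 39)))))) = -1422512/ 9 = -158056.89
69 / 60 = 23 / 20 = 1.15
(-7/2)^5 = -16807/32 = -525.22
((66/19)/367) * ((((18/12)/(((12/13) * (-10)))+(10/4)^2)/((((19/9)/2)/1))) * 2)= 144639/1324870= 0.11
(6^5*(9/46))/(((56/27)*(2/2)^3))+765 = 241263/161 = 1498.53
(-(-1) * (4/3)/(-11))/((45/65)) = -52/297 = -0.18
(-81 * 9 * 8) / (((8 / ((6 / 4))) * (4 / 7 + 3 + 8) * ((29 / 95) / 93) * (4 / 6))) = -5009445 / 116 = -43184.87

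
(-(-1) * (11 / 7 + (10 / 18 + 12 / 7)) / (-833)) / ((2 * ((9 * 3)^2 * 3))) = -121 / 114771573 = -0.00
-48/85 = -0.56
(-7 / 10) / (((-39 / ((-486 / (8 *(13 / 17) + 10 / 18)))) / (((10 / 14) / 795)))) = -4131 / 3517345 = -0.00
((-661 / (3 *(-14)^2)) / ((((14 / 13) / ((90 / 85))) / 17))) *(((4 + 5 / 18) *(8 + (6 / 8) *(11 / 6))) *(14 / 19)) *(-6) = 7089225 / 2128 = 3331.40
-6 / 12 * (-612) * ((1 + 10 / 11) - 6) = -13770 / 11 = -1251.82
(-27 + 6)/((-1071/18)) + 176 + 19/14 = 42295/238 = 177.71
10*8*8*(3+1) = 2560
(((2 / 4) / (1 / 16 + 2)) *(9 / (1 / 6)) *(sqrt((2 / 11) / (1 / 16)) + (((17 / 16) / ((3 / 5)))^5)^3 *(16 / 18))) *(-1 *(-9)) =5184 *sqrt(22) / 121 + 87354219101251702667236328125 / 157964234311580648472576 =553200.94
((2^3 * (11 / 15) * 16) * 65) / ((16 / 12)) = 4576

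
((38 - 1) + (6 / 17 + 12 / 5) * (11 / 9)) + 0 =3431 / 85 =40.36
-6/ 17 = -0.35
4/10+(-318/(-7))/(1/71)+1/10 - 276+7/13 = 536985/182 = 2950.47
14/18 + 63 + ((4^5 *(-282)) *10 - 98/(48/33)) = -207913219/72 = -2887683.60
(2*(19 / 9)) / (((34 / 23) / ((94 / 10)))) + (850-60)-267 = 420634 / 765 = 549.85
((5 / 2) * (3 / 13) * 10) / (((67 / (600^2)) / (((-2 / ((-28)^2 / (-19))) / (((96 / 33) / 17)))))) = 1498921875 / 170716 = 8780.21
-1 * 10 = -10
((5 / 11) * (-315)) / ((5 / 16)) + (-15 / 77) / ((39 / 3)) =-458.20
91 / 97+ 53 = 5232 / 97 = 53.94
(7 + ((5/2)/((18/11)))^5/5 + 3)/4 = 705318635/241864704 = 2.92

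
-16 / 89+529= 47065 / 89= 528.82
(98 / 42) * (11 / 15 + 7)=812 / 45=18.04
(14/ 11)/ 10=7/ 55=0.13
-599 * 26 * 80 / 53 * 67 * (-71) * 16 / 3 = 94829463040 / 159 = 596411717.23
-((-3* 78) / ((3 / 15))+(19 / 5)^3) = 139391 / 125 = 1115.13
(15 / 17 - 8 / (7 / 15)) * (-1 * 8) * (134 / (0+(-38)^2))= 518580 / 42959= 12.07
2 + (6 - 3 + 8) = 13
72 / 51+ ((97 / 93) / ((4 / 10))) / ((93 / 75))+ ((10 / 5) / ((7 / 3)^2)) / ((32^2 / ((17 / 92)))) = 397587421115 / 113122093056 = 3.51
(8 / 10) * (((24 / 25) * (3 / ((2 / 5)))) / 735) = 48 / 6125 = 0.01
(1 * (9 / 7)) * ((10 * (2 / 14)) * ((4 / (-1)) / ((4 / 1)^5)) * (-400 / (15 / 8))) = 75 / 49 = 1.53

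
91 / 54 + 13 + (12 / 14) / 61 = 338935 / 23058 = 14.70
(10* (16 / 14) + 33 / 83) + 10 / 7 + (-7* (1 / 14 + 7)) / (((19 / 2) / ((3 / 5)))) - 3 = 393453 / 55195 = 7.13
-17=-17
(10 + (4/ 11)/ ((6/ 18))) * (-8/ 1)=-976/ 11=-88.73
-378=-378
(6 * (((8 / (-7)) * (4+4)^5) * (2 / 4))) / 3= -262144 / 7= -37449.14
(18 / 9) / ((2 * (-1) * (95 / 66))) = -66 / 95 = -0.69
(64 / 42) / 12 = 8 / 63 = 0.13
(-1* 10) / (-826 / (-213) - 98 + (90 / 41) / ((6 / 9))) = 87330 / 793213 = 0.11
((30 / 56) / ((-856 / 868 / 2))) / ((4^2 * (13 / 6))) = -1395 / 44512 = -0.03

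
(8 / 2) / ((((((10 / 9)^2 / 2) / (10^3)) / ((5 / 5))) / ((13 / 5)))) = 16848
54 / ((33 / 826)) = 14868 / 11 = 1351.64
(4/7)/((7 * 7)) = 4/343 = 0.01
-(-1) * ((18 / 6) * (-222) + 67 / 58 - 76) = -42969 / 58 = -740.84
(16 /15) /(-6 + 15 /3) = -16 /15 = -1.07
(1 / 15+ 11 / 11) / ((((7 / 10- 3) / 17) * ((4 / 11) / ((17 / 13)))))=-25432 / 897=-28.35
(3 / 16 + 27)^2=189225 / 256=739.16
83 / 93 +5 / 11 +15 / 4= 20857 / 4092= 5.10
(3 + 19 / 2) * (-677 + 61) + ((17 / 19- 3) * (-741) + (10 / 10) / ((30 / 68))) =-92066 / 15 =-6137.73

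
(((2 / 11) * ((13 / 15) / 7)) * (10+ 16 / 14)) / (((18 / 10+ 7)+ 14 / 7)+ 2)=169 / 8624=0.02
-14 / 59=-0.24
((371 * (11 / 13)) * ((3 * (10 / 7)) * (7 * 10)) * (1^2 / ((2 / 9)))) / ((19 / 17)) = 93658950 / 247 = 379186.03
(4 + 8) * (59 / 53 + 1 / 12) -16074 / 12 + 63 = -133787 / 106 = -1262.14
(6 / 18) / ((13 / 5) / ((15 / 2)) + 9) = 25 / 701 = 0.04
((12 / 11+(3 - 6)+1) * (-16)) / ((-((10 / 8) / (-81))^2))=-3359232 / 55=-61076.95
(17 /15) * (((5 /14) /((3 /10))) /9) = 85 /567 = 0.15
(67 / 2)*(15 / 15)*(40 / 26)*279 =186930 / 13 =14379.23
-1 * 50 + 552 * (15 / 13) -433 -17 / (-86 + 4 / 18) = 1546761 / 10036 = 154.12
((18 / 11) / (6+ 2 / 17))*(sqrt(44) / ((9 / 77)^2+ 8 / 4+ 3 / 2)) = 82467*sqrt(11) / 541645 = 0.50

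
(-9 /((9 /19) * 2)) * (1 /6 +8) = -931 /12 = -77.58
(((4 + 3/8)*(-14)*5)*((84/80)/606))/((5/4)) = -343/808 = -0.42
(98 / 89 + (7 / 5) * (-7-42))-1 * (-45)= -10012 / 445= -22.50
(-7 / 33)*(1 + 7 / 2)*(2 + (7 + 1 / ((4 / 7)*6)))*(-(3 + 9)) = 4683 / 44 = 106.43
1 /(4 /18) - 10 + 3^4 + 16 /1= 91.50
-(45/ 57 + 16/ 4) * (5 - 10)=455/ 19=23.95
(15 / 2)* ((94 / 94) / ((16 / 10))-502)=-60165 / 16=-3760.31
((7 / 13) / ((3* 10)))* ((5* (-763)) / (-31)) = 2.21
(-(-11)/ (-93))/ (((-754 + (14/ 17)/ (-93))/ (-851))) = -159137/ 1192088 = -0.13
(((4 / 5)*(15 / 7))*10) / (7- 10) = -40 / 7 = -5.71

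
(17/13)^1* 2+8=138/13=10.62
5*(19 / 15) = 19 / 3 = 6.33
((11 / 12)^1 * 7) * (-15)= -385 / 4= -96.25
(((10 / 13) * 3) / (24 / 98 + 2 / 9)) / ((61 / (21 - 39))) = -119070 / 81679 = -1.46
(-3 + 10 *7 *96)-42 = 6675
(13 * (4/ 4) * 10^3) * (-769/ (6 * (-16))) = 1249625/ 12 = 104135.42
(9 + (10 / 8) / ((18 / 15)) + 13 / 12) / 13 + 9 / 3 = 401 / 104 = 3.86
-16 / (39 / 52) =-64 / 3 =-21.33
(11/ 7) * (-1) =-11/ 7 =-1.57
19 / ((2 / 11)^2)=2299 / 4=574.75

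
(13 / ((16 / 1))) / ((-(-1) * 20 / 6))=39 / 160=0.24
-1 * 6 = -6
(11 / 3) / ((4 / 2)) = 1.83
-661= -661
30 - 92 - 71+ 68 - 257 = -322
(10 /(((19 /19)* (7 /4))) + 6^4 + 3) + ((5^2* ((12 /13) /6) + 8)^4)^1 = 4197988205 /199927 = 20997.61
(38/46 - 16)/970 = -349/22310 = -0.02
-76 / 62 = -1.23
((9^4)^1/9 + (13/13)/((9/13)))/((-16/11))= -36157/72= -502.18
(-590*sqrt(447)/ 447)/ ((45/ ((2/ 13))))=-236*sqrt(447)/ 52299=-0.10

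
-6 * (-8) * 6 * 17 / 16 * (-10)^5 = -30600000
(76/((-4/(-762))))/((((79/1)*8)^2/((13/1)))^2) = 1223391/79769765888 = 0.00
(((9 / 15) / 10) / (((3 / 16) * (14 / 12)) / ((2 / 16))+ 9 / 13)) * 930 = 14508 / 635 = 22.85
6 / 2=3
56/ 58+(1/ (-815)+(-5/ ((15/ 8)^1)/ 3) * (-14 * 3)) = 2715493/ 70905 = 38.30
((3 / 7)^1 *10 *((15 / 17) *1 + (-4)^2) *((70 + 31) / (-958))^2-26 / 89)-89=-61436147583 / 694288466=-88.49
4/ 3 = 1.33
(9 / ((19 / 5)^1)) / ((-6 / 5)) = -1.97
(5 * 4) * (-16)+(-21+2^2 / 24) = -2045 / 6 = -340.83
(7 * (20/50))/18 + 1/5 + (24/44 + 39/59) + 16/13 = 1060327/379665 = 2.79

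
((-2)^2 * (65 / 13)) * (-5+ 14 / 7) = -60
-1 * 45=-45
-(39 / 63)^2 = -0.38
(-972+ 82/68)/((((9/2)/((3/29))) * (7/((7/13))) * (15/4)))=-10156/22185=-0.46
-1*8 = -8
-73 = -73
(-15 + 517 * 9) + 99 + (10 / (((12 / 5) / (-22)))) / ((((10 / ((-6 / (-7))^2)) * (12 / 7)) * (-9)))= 596917 / 126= 4737.44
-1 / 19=-0.05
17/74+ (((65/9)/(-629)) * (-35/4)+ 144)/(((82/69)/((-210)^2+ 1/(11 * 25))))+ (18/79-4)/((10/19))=5347351.00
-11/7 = -1.57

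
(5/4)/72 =5/288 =0.02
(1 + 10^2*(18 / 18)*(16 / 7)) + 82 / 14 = 1648 / 7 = 235.43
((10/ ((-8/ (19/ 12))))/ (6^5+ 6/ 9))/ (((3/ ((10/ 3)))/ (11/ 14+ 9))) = -13015/ 4703328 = -0.00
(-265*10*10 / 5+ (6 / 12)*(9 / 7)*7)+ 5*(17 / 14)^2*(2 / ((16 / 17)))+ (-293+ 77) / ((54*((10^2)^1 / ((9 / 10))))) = -1034854431 / 196000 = -5279.87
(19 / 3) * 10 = 190 / 3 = 63.33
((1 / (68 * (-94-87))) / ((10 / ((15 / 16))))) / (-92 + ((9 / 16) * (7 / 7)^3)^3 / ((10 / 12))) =240 / 2892050761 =0.00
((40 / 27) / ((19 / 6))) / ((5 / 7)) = 112 / 171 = 0.65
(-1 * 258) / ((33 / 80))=-6880 / 11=-625.45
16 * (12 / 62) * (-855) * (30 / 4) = -615600 / 31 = -19858.06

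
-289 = -289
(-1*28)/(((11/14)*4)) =-98/11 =-8.91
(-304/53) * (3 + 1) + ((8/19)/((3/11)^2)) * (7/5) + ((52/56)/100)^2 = -266774852353/17763480000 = -15.02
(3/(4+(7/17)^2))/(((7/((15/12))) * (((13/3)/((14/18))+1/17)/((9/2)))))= 132651/1291760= 0.10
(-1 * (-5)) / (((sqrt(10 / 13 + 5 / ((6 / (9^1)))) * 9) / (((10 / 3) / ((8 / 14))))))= 35 * sqrt(5590) / 2322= 1.13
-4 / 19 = -0.21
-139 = -139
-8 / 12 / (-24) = 1 / 36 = 0.03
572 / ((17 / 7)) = 4004 / 17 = 235.53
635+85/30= 3827/6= 637.83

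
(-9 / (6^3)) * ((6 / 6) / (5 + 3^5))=-1 / 5952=-0.00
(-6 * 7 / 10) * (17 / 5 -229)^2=-26720064 / 125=-213760.51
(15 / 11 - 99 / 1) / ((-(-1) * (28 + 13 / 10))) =-10740 / 3223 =-3.33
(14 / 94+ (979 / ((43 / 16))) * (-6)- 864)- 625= -7426216 / 2021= -3674.53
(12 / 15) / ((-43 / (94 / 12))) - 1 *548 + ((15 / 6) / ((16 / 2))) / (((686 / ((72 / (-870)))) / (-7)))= -4019199937 / 7332360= -548.15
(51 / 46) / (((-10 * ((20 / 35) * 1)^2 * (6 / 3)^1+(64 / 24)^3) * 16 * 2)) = 67473 / 24211456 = 0.00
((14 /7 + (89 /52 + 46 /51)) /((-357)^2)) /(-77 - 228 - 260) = -2447 /38193406524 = -0.00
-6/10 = -3/5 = -0.60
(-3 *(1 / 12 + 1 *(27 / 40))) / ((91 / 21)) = -21 / 40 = -0.52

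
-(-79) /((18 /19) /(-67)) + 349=-5238.06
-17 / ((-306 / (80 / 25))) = 8 / 45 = 0.18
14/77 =2/11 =0.18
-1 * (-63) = 63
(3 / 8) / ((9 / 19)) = 19 / 24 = 0.79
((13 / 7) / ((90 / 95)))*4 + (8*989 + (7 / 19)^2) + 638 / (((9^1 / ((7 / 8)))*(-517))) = 33862805975 / 4275684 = 7919.86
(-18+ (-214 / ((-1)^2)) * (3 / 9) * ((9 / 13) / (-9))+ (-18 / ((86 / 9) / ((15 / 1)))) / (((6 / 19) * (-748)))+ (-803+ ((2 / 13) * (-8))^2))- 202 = -33132159043 / 32614296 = -1015.88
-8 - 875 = -883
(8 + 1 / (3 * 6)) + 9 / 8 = 661 / 72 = 9.18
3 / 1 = 3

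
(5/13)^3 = 125/2197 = 0.06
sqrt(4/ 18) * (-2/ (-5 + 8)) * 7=-14 * sqrt(2)/ 9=-2.20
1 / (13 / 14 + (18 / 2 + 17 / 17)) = 14 / 153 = 0.09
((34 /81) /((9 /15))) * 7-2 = 704 /243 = 2.90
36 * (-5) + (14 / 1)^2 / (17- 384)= -180.53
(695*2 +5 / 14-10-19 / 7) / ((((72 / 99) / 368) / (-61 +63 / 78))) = -7636591215 / 182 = -41959292.39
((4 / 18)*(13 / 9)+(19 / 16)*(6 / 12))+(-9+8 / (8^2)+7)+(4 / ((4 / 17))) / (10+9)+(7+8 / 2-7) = 193765 / 49248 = 3.93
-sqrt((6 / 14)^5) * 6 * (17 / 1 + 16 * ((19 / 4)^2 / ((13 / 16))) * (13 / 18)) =-18246 * sqrt(21) / 343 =-243.77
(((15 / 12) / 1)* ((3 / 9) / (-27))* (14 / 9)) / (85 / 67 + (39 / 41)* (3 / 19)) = -0.02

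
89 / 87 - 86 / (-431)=45841 / 37497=1.22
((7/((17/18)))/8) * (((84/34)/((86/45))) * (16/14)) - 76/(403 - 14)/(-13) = 86964022/62843339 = 1.38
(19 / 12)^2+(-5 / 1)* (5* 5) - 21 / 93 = -547817 / 4464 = -122.72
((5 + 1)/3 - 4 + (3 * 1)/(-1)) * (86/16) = -215/8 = -26.88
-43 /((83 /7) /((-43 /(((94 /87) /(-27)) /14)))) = -212821749 /3901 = -54555.69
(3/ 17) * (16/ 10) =24/ 85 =0.28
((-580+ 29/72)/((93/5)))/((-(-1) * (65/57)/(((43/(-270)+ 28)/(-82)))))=5960146613/642414240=9.28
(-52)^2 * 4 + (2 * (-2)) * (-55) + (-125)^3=-1942089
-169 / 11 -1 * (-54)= 425 / 11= 38.64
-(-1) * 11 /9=11 /9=1.22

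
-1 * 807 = -807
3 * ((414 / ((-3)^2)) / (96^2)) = 0.01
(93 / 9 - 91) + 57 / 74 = -17737 / 222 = -79.90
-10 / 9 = -1.11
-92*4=-368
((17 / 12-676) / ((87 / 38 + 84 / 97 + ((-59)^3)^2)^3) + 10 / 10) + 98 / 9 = 402148061874350362619823781509742268062095361 / 33825537914664983771760878818602026699969637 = 11.89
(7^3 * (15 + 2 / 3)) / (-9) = -16121 / 27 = -597.07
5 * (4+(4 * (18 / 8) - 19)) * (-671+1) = 20100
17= 17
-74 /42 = -1.76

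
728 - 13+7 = 722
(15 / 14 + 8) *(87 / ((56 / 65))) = 718185 / 784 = 916.05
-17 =-17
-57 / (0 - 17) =57 / 17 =3.35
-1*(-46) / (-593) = -46 / 593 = -0.08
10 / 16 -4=-27 / 8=-3.38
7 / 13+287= 3738 / 13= 287.54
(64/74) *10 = 320/37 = 8.65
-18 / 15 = -6 / 5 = -1.20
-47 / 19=-2.47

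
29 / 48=0.60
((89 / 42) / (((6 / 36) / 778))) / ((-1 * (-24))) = 34621 / 84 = 412.15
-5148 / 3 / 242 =-78 / 11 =-7.09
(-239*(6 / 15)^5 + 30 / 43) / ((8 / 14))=-3.06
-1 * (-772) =772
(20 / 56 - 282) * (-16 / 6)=15772 / 21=751.05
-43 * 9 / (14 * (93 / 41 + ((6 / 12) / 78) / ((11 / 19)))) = -13613886 / 1122569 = -12.13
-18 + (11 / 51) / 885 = -812419 / 45135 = -18.00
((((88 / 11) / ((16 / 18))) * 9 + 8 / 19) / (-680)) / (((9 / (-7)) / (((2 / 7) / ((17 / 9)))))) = 91 / 6460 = 0.01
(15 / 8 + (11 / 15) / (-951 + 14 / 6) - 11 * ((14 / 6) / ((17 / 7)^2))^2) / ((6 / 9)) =6528542329 / 28524091920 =0.23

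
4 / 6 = 2 / 3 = 0.67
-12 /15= -4 /5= -0.80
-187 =-187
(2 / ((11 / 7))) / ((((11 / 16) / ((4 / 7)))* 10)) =64 / 605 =0.11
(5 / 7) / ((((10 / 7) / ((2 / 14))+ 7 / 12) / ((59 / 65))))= 708 / 11557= 0.06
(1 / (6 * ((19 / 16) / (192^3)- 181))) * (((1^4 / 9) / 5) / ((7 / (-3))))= 6291456 / 717414727015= 0.00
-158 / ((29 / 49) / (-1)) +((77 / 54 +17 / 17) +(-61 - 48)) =251173 / 1566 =160.39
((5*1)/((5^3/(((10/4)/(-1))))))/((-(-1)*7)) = -1/70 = -0.01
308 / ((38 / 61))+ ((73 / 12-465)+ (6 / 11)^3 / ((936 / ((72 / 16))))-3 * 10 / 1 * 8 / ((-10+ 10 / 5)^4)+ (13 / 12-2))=8718296239 / 252485376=34.53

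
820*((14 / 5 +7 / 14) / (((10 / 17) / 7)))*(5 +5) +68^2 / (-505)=162612446 / 505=322004.84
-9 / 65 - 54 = -3519 / 65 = -54.14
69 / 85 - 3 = -186 / 85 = -2.19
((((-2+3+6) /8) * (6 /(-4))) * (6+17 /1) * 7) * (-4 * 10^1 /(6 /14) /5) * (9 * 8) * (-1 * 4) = -1136016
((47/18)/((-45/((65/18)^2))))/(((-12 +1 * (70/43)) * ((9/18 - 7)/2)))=-131365/5852412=-0.02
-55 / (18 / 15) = -275 / 6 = -45.83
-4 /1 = -4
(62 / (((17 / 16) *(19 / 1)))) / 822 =496 / 132753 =0.00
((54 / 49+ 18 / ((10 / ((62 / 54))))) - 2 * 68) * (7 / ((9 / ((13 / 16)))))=-1269203 / 15120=-83.94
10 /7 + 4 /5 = 78 /35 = 2.23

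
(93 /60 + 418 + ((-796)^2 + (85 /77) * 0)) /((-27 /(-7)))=88764977 /540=164379.59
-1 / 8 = -0.12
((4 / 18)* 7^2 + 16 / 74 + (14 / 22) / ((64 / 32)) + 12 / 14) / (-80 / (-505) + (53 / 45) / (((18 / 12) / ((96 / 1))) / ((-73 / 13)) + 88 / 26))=65323316123675 / 2695194387424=24.24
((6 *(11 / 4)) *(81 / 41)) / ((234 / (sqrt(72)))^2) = 297 / 6929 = 0.04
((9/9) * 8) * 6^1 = 48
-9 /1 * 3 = -27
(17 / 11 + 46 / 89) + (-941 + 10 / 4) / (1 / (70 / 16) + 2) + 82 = -51477073 / 152724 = -337.06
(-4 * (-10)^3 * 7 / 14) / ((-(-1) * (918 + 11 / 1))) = 2000 / 929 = 2.15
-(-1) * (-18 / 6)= -3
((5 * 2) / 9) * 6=20 / 3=6.67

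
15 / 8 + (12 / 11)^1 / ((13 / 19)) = 3969 / 1144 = 3.47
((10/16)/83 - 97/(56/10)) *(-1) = 80475/4648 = 17.31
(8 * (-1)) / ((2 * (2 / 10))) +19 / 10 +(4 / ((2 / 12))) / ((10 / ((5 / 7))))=-1147 / 70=-16.39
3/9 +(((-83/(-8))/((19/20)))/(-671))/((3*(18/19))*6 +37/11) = 519329/1561722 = 0.33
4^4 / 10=128 / 5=25.60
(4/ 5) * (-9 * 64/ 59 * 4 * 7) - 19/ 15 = -194657/ 885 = -219.95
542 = 542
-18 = -18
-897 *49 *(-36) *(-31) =-49051548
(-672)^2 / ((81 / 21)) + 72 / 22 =117080.61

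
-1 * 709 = -709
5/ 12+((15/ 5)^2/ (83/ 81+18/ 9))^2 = 6677417/ 720300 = 9.27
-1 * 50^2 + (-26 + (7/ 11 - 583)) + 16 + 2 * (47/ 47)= -3090.36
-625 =-625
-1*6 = -6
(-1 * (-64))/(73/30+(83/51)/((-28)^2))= 12794880/486887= 26.28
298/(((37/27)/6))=48276/37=1304.76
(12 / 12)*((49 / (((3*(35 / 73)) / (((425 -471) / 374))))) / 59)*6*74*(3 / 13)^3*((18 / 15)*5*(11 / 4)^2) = -387461151 / 22035910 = -17.58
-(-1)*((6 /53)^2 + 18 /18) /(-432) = -2845 /1213488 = -0.00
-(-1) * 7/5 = 7/5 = 1.40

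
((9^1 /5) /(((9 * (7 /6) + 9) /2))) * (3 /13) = 36 /845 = 0.04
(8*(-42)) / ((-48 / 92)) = 644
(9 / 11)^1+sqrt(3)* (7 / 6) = 2.84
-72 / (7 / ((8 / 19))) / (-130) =288 / 8645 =0.03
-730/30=-73/3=-24.33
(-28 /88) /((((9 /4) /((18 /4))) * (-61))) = 7 /671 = 0.01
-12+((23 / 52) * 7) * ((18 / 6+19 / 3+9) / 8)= -6121 / 1248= -4.90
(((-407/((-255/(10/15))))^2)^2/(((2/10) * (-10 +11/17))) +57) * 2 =72156555871318/640654585875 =112.63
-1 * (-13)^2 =-169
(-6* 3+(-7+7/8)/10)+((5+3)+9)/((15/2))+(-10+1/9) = -18889/720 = -26.23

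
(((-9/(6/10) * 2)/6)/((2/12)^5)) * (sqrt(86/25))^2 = -668736/5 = -133747.20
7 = 7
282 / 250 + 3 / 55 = 1.18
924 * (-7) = -6468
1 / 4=0.25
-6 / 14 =-3 / 7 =-0.43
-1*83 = -83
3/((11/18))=54/11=4.91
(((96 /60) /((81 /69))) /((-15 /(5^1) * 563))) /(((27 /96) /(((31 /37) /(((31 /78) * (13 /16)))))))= -188416 /25309665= -0.01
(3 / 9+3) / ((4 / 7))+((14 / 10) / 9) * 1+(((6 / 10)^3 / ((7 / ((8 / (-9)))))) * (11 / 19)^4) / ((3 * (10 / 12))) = 61449991801 / 10262778750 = 5.99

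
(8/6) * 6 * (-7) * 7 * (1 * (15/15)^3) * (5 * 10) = -19600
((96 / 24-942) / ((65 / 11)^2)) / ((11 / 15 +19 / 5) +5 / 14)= -4766916 / 867815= -5.49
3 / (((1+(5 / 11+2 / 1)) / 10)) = 165 / 19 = 8.68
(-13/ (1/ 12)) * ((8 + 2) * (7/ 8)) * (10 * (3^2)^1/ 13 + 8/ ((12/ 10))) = -18550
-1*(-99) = 99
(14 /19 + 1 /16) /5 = 243 /1520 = 0.16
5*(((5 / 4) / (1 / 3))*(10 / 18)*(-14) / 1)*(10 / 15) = -875 / 9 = -97.22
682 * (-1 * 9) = -6138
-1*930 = -930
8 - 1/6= 47/6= 7.83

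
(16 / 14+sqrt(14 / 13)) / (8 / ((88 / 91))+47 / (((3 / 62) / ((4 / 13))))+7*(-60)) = -3432 / 338905 -33*sqrt(182) / 48415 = -0.02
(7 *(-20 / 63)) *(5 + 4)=-20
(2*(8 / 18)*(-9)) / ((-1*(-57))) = -8 / 57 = -0.14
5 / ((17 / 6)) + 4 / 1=98 / 17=5.76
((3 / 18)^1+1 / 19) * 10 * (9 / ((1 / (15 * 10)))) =56250 / 19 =2960.53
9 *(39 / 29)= 351 / 29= 12.10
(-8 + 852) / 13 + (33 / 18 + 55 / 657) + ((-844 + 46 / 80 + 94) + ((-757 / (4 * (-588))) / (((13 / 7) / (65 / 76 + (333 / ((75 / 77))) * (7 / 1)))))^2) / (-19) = -285121205232466969619 / 31844003842560000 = -8953.69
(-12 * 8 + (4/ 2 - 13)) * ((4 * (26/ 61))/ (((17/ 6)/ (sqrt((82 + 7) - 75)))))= -66768 * sqrt(14)/ 1037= -240.91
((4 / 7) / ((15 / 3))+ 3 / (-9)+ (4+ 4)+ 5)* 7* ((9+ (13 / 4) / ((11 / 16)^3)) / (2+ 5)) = 440786 / 1815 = 242.86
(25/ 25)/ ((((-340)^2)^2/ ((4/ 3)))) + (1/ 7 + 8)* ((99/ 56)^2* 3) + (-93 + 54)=8024309437873/ 214857772500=37.35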